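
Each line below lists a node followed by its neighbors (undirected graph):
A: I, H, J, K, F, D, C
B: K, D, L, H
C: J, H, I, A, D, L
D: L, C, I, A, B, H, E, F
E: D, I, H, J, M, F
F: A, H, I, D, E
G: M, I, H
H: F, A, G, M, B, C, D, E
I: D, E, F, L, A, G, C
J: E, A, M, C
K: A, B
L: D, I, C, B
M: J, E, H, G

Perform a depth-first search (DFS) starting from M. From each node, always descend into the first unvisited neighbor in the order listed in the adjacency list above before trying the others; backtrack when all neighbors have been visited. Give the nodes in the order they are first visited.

M, J, E, D, L, I, F, A, H, G, B, K, C

Visit M
M → J
J → E
E → D
D → L
L → I
I → F
F → A
A → H
H → G
H → B
B → K
H → C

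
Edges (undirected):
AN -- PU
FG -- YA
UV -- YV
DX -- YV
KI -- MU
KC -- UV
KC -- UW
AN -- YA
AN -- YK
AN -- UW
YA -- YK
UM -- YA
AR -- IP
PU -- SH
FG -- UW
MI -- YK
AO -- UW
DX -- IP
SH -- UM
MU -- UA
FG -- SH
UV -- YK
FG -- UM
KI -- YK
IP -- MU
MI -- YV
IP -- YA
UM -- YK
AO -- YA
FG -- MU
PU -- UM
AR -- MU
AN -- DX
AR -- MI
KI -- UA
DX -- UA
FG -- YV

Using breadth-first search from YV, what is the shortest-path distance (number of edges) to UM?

Level 0: YV
Level 1: DX, FG, MI, UV
Level 2: AN, AR, IP, KC, MU, SH, UA, UM, UW, YA, YK
Level 3: AO, KI, PU
UM first appears at level 2.

2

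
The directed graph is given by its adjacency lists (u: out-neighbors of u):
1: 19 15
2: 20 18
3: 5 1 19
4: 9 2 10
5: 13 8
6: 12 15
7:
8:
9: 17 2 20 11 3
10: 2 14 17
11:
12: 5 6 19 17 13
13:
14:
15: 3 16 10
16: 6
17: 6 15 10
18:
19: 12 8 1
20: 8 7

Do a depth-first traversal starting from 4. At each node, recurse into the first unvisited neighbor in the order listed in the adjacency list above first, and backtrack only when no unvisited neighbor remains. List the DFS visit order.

Visit 4
4 → 9
9 → 17
17 → 6
6 → 12
12 → 5
5 → 13
5 → 8
12 → 19
19 → 1
1 → 15
15 → 3
15 → 16
15 → 10
10 → 2
2 → 20
20 → 7
2 → 18
10 → 14
9 → 11

4, 9, 17, 6, 12, 5, 13, 8, 19, 1, 15, 3, 16, 10, 2, 20, 7, 18, 14, 11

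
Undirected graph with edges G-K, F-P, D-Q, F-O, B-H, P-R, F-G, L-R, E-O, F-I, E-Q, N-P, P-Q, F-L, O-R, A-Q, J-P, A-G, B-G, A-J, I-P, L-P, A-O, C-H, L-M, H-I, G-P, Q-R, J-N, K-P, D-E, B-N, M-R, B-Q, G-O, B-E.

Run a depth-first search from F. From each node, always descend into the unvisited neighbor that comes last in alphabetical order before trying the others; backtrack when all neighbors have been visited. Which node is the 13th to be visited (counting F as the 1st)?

H

Visit F
F → P
P → R
R → Q
Q → E
E → O
O → G
G → K
G → B
B → N
N → J
J → A
B → H
H → I
H → C
E → D
R → M
M → L

Visit order: F, P, R, Q, E, O, G, K, B, N, J, A, H, I, C, D, M, L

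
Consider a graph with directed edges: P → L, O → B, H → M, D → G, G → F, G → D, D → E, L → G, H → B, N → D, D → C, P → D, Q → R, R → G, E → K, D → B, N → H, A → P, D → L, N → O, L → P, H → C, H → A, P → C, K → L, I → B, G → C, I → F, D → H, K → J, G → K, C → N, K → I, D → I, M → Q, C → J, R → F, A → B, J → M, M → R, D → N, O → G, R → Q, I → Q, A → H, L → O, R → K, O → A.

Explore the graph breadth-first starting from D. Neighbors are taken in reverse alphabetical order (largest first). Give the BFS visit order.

D, N, L, I, H, G, E, C, B, O, P, Q, F, M, A, K, J, R

Visit D; enqueue N, L, I, H, G, E, C, B → queue [N, L, I, H, G, E, C, B]
Visit N; enqueue O → queue [L, I, H, G, E, C, B, O]
Visit L; enqueue P → queue [I, H, G, E, C, B, O, P]
Visit I; enqueue Q, F → queue [H, G, E, C, B, O, P, Q, F]
Visit H; enqueue M, A → queue [G, E, C, B, O, P, Q, F, M, A]
Visit G; enqueue K → queue [E, C, B, O, P, Q, F, M, A, K]
Visit E → queue [C, B, O, P, Q, F, M, A, K]
Visit C; enqueue J → queue [B, O, P, Q, F, M, A, K, J]
Visit B → queue [O, P, Q, F, M, A, K, J]
Visit O → queue [P, Q, F, M, A, K, J]
Visit P → queue [Q, F, M, A, K, J]
Visit Q; enqueue R → queue [F, M, A, K, J, R]
Visit F → queue [M, A, K, J, R]
Visit M → queue [A, K, J, R]
Visit A → queue [K, J, R]
Visit K → queue [J, R]
Visit J → queue [R]
Visit R → queue []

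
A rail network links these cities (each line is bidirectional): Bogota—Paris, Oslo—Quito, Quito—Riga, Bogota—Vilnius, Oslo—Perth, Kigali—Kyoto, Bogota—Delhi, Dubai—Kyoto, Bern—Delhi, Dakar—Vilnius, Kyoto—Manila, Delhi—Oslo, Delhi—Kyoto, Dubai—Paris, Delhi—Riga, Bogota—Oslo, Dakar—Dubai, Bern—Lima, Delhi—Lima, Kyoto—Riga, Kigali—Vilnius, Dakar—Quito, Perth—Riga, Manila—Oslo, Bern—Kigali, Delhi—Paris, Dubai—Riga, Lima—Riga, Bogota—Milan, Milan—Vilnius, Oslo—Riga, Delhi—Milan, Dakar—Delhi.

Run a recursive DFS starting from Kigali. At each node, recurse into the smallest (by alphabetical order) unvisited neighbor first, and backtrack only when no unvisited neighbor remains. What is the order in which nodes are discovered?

Visit Kigali
Kigali → Bern
Bern → Delhi
Delhi → Bogota
Bogota → Milan
Milan → Vilnius
Vilnius → Dakar
Dakar → Dubai
Dubai → Kyoto
Kyoto → Manila
Manila → Oslo
Oslo → Perth
Perth → Riga
Riga → Lima
Riga → Quito
Dubai → Paris

Kigali, Bern, Delhi, Bogota, Milan, Vilnius, Dakar, Dubai, Kyoto, Manila, Oslo, Perth, Riga, Lima, Quito, Paris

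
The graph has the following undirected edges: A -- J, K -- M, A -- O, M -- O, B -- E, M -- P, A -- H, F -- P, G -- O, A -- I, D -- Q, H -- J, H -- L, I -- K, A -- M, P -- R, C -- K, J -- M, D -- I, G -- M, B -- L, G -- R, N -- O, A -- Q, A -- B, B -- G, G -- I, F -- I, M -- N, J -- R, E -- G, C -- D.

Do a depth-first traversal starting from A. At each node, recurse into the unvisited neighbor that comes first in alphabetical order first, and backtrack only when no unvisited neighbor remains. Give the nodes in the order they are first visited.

A → B → E → G → I → D → C → K → M → J → H → L → R → P → F → N → O → Q

Visit A
A → B
B → E
E → G
G → I
I → D
D → C
C → K
K → M
M → J
J → H
H → L
J → R
R → P
P → F
M → N
N → O
D → Q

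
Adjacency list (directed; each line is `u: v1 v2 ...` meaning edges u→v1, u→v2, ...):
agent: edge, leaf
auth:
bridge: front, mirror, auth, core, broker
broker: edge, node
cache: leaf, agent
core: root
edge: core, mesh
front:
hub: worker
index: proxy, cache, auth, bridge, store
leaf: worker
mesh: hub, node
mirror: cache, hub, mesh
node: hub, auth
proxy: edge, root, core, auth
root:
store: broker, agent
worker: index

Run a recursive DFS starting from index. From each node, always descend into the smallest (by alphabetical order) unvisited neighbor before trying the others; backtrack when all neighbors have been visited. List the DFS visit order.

Visit index
index → auth
index → bridge
bridge → broker
broker → edge
edge → core
core → root
edge → mesh
mesh → hub
hub → worker
mesh → node
bridge → front
bridge → mirror
mirror → cache
cache → agent
agent → leaf
index → proxy
index → store

index, auth, bridge, broker, edge, core, root, mesh, hub, worker, node, front, mirror, cache, agent, leaf, proxy, store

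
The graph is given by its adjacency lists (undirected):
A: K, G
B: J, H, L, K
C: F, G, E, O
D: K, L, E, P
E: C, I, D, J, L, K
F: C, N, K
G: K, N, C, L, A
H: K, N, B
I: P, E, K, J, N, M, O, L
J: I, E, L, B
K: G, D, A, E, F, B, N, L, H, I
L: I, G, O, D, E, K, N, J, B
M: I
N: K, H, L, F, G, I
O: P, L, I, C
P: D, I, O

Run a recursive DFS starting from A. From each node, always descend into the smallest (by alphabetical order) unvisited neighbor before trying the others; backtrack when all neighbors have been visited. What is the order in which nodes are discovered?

Visit A
A → G
G → C
C → E
E → D
D → K
K → B
B → H
H → N
N → F
N → I
I → J
J → L
L → O
O → P
I → M

A, G, C, E, D, K, B, H, N, F, I, J, L, O, P, M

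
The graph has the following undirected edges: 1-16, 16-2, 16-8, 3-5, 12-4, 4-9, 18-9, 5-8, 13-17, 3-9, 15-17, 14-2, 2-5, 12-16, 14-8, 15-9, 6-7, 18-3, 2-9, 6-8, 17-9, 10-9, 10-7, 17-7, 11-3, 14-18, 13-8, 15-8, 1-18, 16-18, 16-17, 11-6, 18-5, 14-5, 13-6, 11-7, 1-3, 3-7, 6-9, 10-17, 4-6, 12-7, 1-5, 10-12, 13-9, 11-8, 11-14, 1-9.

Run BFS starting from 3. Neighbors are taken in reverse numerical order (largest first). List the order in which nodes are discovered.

3 -> 18 -> 11 -> 9 -> 7 -> 5 -> 1 -> 16 -> 14 -> 8 -> 6 -> 17 -> 15 -> 13 -> 10 -> 4 -> 2 -> 12

Visit 3; enqueue 18, 11, 9, 7, 5, 1 → queue [18, 11, 9, 7, 5, 1]
Visit 18; enqueue 16, 14 → queue [11, 9, 7, 5, 1, 16, 14]
Visit 11; enqueue 8, 6 → queue [9, 7, 5, 1, 16, 14, 8, 6]
Visit 9; enqueue 17, 15, 13, 10, 4, 2 → queue [7, 5, 1, 16, 14, 8, 6, 17, 15, 13, 10, 4, 2]
Visit 7; enqueue 12 → queue [5, 1, 16, 14, 8, 6, 17, 15, 13, 10, 4, 2, 12]
Visit 5 → queue [1, 16, 14, 8, 6, 17, 15, 13, 10, 4, 2, 12]
Visit 1 → queue [16, 14, 8, 6, 17, 15, 13, 10, 4, 2, 12]
Visit 16 → queue [14, 8, 6, 17, 15, 13, 10, 4, 2, 12]
Visit 14 → queue [8, 6, 17, 15, 13, 10, 4, 2, 12]
Visit 8 → queue [6, 17, 15, 13, 10, 4, 2, 12]
Visit 6 → queue [17, 15, 13, 10, 4, 2, 12]
Visit 17 → queue [15, 13, 10, 4, 2, 12]
Visit 15 → queue [13, 10, 4, 2, 12]
Visit 13 → queue [10, 4, 2, 12]
Visit 10 → queue [4, 2, 12]
Visit 4 → queue [2, 12]
Visit 2 → queue [12]
Visit 12 → queue []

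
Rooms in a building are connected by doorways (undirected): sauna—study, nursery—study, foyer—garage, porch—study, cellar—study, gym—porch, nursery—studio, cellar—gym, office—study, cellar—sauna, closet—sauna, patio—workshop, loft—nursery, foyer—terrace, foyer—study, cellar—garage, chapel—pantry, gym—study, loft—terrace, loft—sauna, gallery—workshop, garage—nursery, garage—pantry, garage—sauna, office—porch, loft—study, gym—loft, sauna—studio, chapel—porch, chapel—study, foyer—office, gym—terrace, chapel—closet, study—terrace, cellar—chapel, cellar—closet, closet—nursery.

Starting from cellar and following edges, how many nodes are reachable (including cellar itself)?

15

BFS from cellar visits: cellar, chapel, closet, garage, gym, sauna, study, pantry, porch, nursery, foyer, loft, terrace, studio, office
Reachable nodes: 15 of 18 total.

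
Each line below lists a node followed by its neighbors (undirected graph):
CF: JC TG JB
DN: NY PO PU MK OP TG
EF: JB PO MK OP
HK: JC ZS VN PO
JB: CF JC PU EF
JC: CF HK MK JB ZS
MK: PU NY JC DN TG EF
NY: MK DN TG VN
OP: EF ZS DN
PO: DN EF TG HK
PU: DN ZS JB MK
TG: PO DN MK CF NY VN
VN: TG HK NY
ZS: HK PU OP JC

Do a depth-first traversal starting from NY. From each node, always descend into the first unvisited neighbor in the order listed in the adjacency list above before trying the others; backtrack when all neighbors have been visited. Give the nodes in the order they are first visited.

Visit NY
NY → MK
MK → PU
PU → DN
DN → PO
PO → EF
EF → JB
JB → CF
CF → JC
JC → HK
HK → ZS
ZS → OP
HK → VN
VN → TG

NY -> MK -> PU -> DN -> PO -> EF -> JB -> CF -> JC -> HK -> ZS -> OP -> VN -> TG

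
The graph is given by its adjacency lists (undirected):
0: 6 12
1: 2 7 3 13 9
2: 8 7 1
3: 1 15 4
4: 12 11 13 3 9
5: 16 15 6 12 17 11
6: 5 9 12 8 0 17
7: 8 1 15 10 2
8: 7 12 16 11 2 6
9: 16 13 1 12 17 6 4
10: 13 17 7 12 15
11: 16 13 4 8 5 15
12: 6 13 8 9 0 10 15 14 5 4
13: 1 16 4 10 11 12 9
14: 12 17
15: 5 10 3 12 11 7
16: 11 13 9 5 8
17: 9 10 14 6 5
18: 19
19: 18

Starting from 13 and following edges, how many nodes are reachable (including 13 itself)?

BFS from 13 visits: 13, 1, 4, 9, 10, 11, 12, 16, 2, 3, 7, 6, 17, 15, 5, 8, 0, 14
Reachable nodes: 18 of 20 total.

18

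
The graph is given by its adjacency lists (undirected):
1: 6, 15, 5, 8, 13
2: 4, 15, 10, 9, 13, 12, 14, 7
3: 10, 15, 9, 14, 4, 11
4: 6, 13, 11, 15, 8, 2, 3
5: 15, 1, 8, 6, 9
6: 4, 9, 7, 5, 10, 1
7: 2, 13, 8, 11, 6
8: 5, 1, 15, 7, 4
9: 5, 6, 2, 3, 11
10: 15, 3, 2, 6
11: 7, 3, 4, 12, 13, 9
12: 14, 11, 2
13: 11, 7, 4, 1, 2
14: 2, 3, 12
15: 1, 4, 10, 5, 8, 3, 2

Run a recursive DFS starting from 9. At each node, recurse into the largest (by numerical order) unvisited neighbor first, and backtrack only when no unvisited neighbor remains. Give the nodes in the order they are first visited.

9, 11, 13, 7, 8, 15, 10, 6, 5, 1, 4, 3, 14, 12, 2

Visit 9
9 → 11
11 → 13
13 → 7
7 → 8
8 → 15
15 → 10
10 → 6
6 → 5
5 → 1
6 → 4
4 → 3
3 → 14
14 → 12
12 → 2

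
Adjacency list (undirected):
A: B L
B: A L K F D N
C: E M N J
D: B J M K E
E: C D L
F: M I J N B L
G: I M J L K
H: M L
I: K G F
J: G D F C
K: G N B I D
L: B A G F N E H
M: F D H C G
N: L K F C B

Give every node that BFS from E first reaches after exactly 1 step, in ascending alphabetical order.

Level 0: E
Level 1: C, D, L
Level 2: A, B, F, G, H, J, K, M, N
Level 3: I

C, D, L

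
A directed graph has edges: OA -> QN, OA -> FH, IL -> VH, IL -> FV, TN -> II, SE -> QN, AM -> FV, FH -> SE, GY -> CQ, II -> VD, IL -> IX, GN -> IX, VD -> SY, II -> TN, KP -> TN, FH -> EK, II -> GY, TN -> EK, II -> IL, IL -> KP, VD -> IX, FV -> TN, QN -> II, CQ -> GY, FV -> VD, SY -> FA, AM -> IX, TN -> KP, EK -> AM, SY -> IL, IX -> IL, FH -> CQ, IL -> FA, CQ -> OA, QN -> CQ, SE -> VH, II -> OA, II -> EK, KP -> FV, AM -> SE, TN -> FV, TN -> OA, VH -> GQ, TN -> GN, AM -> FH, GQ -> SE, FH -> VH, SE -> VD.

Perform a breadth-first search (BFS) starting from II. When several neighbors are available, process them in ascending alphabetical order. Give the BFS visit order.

II, EK, GY, IL, OA, TN, VD, AM, CQ, FA, FV, IX, KP, VH, FH, QN, GN, SY, SE, GQ

Visit II; enqueue EK, GY, IL, OA, TN, VD → queue [EK, GY, IL, OA, TN, VD]
Visit EK; enqueue AM → queue [GY, IL, OA, TN, VD, AM]
Visit GY; enqueue CQ → queue [IL, OA, TN, VD, AM, CQ]
Visit IL; enqueue FA, FV, IX, KP, VH → queue [OA, TN, VD, AM, CQ, FA, FV, IX, KP, VH]
Visit OA; enqueue FH, QN → queue [TN, VD, AM, CQ, FA, FV, IX, KP, VH, FH, QN]
Visit TN; enqueue GN → queue [VD, AM, CQ, FA, FV, IX, KP, VH, FH, QN, GN]
Visit VD; enqueue SY → queue [AM, CQ, FA, FV, IX, KP, VH, FH, QN, GN, SY]
Visit AM; enqueue SE → queue [CQ, FA, FV, IX, KP, VH, FH, QN, GN, SY, SE]
Visit CQ → queue [FA, FV, IX, KP, VH, FH, QN, GN, SY, SE]
Visit FA → queue [FV, IX, KP, VH, FH, QN, GN, SY, SE]
Visit FV → queue [IX, KP, VH, FH, QN, GN, SY, SE]
Visit IX → queue [KP, VH, FH, QN, GN, SY, SE]
Visit KP → queue [VH, FH, QN, GN, SY, SE]
Visit VH; enqueue GQ → queue [FH, QN, GN, SY, SE, GQ]
Visit FH → queue [QN, GN, SY, SE, GQ]
Visit QN → queue [GN, SY, SE, GQ]
Visit GN → queue [SY, SE, GQ]
Visit SY → queue [SE, GQ]
Visit SE → queue [GQ]
Visit GQ → queue []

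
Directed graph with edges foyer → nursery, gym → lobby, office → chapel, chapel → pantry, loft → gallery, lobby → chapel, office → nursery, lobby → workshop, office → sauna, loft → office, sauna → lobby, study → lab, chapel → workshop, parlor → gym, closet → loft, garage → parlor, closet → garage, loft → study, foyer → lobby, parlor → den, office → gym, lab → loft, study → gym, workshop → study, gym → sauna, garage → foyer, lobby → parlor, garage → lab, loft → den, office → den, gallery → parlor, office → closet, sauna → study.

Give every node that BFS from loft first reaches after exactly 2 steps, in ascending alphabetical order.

Level 0: loft
Level 1: den, gallery, office, study
Level 2: chapel, closet, gym, lab, nursery, parlor, sauna
Level 3: garage, lobby, pantry, workshop
Level 4: foyer

chapel, closet, gym, lab, nursery, parlor, sauna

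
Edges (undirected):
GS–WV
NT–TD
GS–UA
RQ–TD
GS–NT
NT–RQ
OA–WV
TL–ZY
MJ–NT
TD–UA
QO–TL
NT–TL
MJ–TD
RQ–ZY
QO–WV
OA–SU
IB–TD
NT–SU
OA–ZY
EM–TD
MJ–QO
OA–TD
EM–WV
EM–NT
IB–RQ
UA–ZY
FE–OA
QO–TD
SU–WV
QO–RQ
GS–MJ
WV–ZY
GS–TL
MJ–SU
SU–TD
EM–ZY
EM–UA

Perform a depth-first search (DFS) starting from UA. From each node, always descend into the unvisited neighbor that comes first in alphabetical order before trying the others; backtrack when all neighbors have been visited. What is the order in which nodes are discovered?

UA, EM, NT, GS, MJ, QO, RQ, IB, TD, OA, FE, SU, WV, ZY, TL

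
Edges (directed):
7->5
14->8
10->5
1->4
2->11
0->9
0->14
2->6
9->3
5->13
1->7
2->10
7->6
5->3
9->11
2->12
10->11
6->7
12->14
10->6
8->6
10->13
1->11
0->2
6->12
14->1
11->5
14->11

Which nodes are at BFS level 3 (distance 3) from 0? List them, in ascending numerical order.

Level 0: 0
Level 1: 2, 9, 14
Level 2: 1, 3, 6, 8, 10, 11, 12
Level 3: 4, 5, 7, 13

4, 5, 7, 13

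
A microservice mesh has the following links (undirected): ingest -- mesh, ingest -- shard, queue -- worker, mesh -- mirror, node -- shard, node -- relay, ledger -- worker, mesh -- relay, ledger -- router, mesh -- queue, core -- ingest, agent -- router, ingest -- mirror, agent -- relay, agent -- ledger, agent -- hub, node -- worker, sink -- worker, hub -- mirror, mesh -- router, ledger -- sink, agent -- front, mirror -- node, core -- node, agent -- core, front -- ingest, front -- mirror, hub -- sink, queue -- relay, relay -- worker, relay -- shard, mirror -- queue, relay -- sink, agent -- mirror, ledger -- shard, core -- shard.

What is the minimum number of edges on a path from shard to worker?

2

Level 0: shard
Level 1: core, ingest, ledger, node, relay
Level 2: agent, front, mesh, mirror, queue, router, sink, worker
Level 3: hub
worker first appears at level 2.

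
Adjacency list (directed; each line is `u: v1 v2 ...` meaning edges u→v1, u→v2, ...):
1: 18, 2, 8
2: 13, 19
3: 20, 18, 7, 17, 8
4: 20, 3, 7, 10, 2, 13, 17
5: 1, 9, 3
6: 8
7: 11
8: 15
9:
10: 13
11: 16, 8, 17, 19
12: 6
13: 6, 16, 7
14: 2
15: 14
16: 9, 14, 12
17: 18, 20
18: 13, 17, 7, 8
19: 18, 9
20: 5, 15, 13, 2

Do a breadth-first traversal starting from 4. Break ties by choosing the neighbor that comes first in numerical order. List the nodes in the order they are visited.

Visit 4; enqueue 2, 3, 7, 10, 13, 17, 20 → queue [2, 3, 7, 10, 13, 17, 20]
Visit 2; enqueue 19 → queue [3, 7, 10, 13, 17, 20, 19]
Visit 3; enqueue 8, 18 → queue [7, 10, 13, 17, 20, 19, 8, 18]
Visit 7; enqueue 11 → queue [10, 13, 17, 20, 19, 8, 18, 11]
Visit 10 → queue [13, 17, 20, 19, 8, 18, 11]
Visit 13; enqueue 6, 16 → queue [17, 20, 19, 8, 18, 11, 6, 16]
Visit 17 → queue [20, 19, 8, 18, 11, 6, 16]
Visit 20; enqueue 5, 15 → queue [19, 8, 18, 11, 6, 16, 5, 15]
Visit 19; enqueue 9 → queue [8, 18, 11, 6, 16, 5, 15, 9]
Visit 8 → queue [18, 11, 6, 16, 5, 15, 9]
Visit 18 → queue [11, 6, 16, 5, 15, 9]
Visit 11 → queue [6, 16, 5, 15, 9]
Visit 6 → queue [16, 5, 15, 9]
Visit 16; enqueue 12, 14 → queue [5, 15, 9, 12, 14]
Visit 5; enqueue 1 → queue [15, 9, 12, 14, 1]
Visit 15 → queue [9, 12, 14, 1]
Visit 9 → queue [12, 14, 1]
Visit 12 → queue [14, 1]
Visit 14 → queue [1]
Visit 1 → queue []

4 -> 2 -> 3 -> 7 -> 10 -> 13 -> 17 -> 20 -> 19 -> 8 -> 18 -> 11 -> 6 -> 16 -> 5 -> 15 -> 9 -> 12 -> 14 -> 1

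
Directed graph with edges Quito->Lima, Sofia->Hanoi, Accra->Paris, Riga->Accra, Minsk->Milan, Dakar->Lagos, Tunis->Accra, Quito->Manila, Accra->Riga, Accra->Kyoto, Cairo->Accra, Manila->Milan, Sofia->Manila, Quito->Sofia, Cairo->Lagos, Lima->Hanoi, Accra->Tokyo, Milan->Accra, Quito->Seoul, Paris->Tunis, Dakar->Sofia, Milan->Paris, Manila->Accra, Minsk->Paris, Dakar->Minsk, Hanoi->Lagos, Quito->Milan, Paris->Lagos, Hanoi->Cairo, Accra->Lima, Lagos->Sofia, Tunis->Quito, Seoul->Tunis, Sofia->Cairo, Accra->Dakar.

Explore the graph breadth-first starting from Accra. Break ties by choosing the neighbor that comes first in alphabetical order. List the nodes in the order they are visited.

Accra → Dakar → Kyoto → Lima → Paris → Riga → Tokyo → Lagos → Minsk → Sofia → Hanoi → Tunis → Milan → Cairo → Manila → Quito → Seoul

Visit Accra; enqueue Dakar, Kyoto, Lima, Paris, Riga, Tokyo → queue [Dakar, Kyoto, Lima, Paris, Riga, Tokyo]
Visit Dakar; enqueue Lagos, Minsk, Sofia → queue [Kyoto, Lima, Paris, Riga, Tokyo, Lagos, Minsk, Sofia]
Visit Kyoto → queue [Lima, Paris, Riga, Tokyo, Lagos, Minsk, Sofia]
Visit Lima; enqueue Hanoi → queue [Paris, Riga, Tokyo, Lagos, Minsk, Sofia, Hanoi]
Visit Paris; enqueue Tunis → queue [Riga, Tokyo, Lagos, Minsk, Sofia, Hanoi, Tunis]
Visit Riga → queue [Tokyo, Lagos, Minsk, Sofia, Hanoi, Tunis]
Visit Tokyo → queue [Lagos, Minsk, Sofia, Hanoi, Tunis]
Visit Lagos → queue [Minsk, Sofia, Hanoi, Tunis]
Visit Minsk; enqueue Milan → queue [Sofia, Hanoi, Tunis, Milan]
Visit Sofia; enqueue Cairo, Manila → queue [Hanoi, Tunis, Milan, Cairo, Manila]
Visit Hanoi → queue [Tunis, Milan, Cairo, Manila]
Visit Tunis; enqueue Quito → queue [Milan, Cairo, Manila, Quito]
Visit Milan → queue [Cairo, Manila, Quito]
Visit Cairo → queue [Manila, Quito]
Visit Manila → queue [Quito]
Visit Quito; enqueue Seoul → queue [Seoul]
Visit Seoul → queue []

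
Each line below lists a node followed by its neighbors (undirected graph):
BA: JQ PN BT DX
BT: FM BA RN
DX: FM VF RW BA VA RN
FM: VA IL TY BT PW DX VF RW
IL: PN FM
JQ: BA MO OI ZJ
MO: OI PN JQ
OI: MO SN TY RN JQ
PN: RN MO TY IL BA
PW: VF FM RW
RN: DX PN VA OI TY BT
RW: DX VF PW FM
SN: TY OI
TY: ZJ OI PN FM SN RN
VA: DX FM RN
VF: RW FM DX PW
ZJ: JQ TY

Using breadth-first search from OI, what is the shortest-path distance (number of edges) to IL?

Level 0: OI
Level 1: JQ, MO, RN, SN, TY
Level 2: BA, BT, DX, FM, PN, VA, ZJ
Level 3: IL, PW, RW, VF
IL first appears at level 3.

3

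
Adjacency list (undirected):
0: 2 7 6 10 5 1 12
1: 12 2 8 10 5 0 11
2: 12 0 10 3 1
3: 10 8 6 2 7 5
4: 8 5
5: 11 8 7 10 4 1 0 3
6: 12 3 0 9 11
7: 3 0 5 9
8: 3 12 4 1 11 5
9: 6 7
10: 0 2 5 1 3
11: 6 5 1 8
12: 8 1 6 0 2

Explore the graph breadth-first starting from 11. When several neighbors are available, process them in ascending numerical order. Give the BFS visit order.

11 1 5 6 8 0 2 10 12 3 4 7 9

Visit 11; enqueue 1, 5, 6, 8 → queue [1, 5, 6, 8]
Visit 1; enqueue 0, 2, 10, 12 → queue [5, 6, 8, 0, 2, 10, 12]
Visit 5; enqueue 3, 4, 7 → queue [6, 8, 0, 2, 10, 12, 3, 4, 7]
Visit 6; enqueue 9 → queue [8, 0, 2, 10, 12, 3, 4, 7, 9]
Visit 8 → queue [0, 2, 10, 12, 3, 4, 7, 9]
Visit 0 → queue [2, 10, 12, 3, 4, 7, 9]
Visit 2 → queue [10, 12, 3, 4, 7, 9]
Visit 10 → queue [12, 3, 4, 7, 9]
Visit 12 → queue [3, 4, 7, 9]
Visit 3 → queue [4, 7, 9]
Visit 4 → queue [7, 9]
Visit 7 → queue [9]
Visit 9 → queue []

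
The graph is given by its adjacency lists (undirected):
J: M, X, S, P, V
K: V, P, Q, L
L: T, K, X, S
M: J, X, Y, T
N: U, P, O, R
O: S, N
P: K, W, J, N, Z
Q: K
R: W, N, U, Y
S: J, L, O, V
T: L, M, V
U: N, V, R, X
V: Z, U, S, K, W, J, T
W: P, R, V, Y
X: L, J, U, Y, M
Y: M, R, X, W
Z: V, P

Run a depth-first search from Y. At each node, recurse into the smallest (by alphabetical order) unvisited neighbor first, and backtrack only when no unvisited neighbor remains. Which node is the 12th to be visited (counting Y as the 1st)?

Visit Y
Y → M
M → J
J → P
P → K
K → L
L → S
S → O
O → N
N → R
R → U
U → V
V → T
V → W
V → Z
U → X
K → Q

Visit order: Y, M, J, P, K, L, S, O, N, R, U, V, T, W, Z, X, Q

V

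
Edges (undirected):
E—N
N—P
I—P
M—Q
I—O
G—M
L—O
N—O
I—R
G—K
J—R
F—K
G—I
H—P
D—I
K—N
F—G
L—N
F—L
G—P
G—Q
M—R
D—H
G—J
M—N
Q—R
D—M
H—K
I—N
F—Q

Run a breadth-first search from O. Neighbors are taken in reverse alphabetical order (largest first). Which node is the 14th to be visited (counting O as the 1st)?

Q

Visit O; enqueue N, L, I → queue [N, L, I]
Visit N; enqueue P, M, K, E → queue [L, I, P, M, K, E]
Visit L; enqueue F → queue [I, P, M, K, E, F]
Visit I; enqueue R, G, D → queue [P, M, K, E, F, R, G, D]
Visit P; enqueue H → queue [M, K, E, F, R, G, D, H]
Visit M; enqueue Q → queue [K, E, F, R, G, D, H, Q]
Visit K → queue [E, F, R, G, D, H, Q]
Visit E → queue [F, R, G, D, H, Q]
Visit F → queue [R, G, D, H, Q]
Visit R; enqueue J → queue [G, D, H, Q, J]
Visit G → queue [D, H, Q, J]
Visit D → queue [H, Q, J]
Visit H → queue [Q, J]
Visit Q → queue [J]
Visit J → queue []

Visit order: O, N, L, I, P, M, K, E, F, R, G, D, H, Q, J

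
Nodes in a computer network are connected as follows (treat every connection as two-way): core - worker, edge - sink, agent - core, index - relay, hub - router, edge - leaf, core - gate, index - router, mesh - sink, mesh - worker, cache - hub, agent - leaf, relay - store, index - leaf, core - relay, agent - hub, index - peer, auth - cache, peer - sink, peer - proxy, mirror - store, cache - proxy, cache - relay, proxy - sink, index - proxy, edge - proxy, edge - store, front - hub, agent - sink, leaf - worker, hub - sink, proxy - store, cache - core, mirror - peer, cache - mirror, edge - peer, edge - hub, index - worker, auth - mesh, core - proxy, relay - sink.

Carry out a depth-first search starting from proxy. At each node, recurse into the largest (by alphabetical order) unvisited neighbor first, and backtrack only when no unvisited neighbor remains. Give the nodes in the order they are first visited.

Visit proxy
proxy → store
store → relay
relay → sink
sink → peer
peer → mirror
mirror → cache
cache → hub
hub → router
router → index
index → worker
worker → mesh
mesh → auth
worker → leaf
leaf → edge
leaf → agent
agent → core
core → gate
hub → front

proxy, store, relay, sink, peer, mirror, cache, hub, router, index, worker, mesh, auth, leaf, edge, agent, core, gate, front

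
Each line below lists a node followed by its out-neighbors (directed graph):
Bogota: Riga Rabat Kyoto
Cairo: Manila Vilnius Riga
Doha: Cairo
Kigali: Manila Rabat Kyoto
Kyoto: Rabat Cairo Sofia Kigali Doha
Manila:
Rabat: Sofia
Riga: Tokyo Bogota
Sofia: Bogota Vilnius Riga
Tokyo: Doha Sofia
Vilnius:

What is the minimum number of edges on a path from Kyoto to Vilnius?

2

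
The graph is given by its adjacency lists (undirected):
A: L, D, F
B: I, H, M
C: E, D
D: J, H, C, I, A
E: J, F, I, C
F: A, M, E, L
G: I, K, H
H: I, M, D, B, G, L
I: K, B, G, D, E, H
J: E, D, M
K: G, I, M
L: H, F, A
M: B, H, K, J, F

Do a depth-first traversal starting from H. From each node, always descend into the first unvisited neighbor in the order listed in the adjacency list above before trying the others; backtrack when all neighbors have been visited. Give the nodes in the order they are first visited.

H I K G M B J E F A L D C

Visit H
H → I
I → K
K → G
K → M
M → B
M → J
J → E
E → F
F → A
A → L
A → D
D → C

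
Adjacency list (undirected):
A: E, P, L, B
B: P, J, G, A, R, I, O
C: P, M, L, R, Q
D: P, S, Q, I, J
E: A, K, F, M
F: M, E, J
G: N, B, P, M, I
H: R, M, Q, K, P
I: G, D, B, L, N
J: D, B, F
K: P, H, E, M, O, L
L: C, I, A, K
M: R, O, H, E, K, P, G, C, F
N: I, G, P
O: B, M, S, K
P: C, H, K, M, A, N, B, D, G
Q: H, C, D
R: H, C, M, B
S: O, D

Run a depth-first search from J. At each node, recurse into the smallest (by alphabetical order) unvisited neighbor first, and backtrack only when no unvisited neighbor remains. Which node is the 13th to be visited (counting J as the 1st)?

N

Visit J
J → B
B → A
A → E
E → F
F → M
M → C
C → L
L → I
I → D
D → P
P → G
G → N
P → H
H → K
K → O
O → S
H → Q
H → R

Visit order: J, B, A, E, F, M, C, L, I, D, P, G, N, H, K, O, S, Q, R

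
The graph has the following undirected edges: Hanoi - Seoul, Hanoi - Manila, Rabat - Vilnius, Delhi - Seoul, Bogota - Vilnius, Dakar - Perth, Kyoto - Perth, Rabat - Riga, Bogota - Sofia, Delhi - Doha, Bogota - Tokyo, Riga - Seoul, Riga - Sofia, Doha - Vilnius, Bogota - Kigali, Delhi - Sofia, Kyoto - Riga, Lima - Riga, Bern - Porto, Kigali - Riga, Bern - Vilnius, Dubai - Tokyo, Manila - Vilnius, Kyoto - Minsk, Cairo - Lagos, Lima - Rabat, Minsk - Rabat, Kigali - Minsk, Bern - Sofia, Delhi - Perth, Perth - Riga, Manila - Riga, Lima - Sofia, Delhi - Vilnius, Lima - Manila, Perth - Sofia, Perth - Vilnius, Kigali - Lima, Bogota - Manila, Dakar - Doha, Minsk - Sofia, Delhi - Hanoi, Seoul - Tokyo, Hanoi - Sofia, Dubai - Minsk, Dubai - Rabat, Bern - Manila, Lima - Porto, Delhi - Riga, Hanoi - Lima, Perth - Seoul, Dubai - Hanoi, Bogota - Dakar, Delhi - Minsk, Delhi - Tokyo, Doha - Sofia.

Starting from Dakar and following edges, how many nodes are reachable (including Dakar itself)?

20

BFS from Dakar visits: Dakar, Bogota, Doha, Perth, Kigali, Manila, Sofia, Tokyo, Vilnius, Delhi, Kyoto, Riga, Seoul, Lima, Minsk, Bern, Hanoi, Dubai, Rabat, Porto
Reachable nodes: 20 of 22 total.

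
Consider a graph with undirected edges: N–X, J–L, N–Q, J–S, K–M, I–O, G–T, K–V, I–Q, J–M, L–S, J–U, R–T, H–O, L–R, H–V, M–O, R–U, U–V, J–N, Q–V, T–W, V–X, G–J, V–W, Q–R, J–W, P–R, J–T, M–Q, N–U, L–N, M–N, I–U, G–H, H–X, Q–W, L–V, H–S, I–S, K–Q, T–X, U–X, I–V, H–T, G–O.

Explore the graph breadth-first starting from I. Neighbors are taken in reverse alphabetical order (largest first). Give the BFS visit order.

I, V, U, S, Q, O, X, W, L, K, H, R, N, J, M, G, T, P

Visit I; enqueue V, U, S, Q, O → queue [V, U, S, Q, O]
Visit V; enqueue X, W, L, K, H → queue [U, S, Q, O, X, W, L, K, H]
Visit U; enqueue R, N, J → queue [S, Q, O, X, W, L, K, H, R, N, J]
Visit S → queue [Q, O, X, W, L, K, H, R, N, J]
Visit Q; enqueue M → queue [O, X, W, L, K, H, R, N, J, M]
Visit O; enqueue G → queue [X, W, L, K, H, R, N, J, M, G]
Visit X; enqueue T → queue [W, L, K, H, R, N, J, M, G, T]
Visit W → queue [L, K, H, R, N, J, M, G, T]
Visit L → queue [K, H, R, N, J, M, G, T]
Visit K → queue [H, R, N, J, M, G, T]
Visit H → queue [R, N, J, M, G, T]
Visit R; enqueue P → queue [N, J, M, G, T, P]
Visit N → queue [J, M, G, T, P]
Visit J → queue [M, G, T, P]
Visit M → queue [G, T, P]
Visit G → queue [T, P]
Visit T → queue [P]
Visit P → queue []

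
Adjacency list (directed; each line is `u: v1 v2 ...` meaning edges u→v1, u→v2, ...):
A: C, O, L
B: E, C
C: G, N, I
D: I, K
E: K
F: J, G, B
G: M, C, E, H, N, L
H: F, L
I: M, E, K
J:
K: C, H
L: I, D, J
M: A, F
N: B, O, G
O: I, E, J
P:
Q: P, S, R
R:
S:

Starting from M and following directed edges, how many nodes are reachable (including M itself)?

15

BFS from M visits: M, A, F, C, L, O, B, G, J, I, N, D, E, H, K
Reachable nodes: 15 of 19 total.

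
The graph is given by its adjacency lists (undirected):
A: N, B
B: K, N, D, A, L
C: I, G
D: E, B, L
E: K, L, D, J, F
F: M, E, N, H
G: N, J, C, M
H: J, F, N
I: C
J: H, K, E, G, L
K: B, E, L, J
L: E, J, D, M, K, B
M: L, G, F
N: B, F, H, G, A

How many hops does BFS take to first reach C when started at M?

Level 0: M
Level 1: F, G, L
Level 2: B, C, D, E, H, J, K, N
Level 3: A, I
C first appears at level 2.

2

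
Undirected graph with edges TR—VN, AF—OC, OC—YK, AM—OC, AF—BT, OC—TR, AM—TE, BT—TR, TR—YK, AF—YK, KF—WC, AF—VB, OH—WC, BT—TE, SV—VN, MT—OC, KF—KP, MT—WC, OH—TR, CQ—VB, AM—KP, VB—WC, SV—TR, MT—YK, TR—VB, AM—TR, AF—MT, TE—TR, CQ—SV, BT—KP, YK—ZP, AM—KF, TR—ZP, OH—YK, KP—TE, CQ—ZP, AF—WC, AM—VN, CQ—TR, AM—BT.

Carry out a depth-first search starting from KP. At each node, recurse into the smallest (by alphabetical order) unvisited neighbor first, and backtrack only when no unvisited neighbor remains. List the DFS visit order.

Visit KP
KP → AM
AM → BT
BT → AF
AF → MT
MT → OC
OC → TR
TR → CQ
CQ → SV
SV → VN
CQ → VB
VB → WC
WC → KF
WC → OH
OH → YK
YK → ZP
TR → TE

KP -> AM -> BT -> AF -> MT -> OC -> TR -> CQ -> SV -> VN -> VB -> WC -> KF -> OH -> YK -> ZP -> TE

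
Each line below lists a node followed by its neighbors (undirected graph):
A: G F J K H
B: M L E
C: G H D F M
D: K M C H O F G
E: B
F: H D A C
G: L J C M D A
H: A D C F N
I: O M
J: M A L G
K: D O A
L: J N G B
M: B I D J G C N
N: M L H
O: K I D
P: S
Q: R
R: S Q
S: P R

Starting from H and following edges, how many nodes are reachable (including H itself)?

15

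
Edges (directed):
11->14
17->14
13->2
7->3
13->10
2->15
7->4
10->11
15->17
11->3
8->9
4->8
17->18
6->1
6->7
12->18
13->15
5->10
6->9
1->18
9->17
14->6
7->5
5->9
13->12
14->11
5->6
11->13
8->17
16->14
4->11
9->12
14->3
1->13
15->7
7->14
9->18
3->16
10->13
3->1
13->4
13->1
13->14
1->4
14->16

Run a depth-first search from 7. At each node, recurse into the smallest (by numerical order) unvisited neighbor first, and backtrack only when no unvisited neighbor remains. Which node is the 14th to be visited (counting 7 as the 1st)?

Visit 7
7 → 3
3 → 1
1 → 4
4 → 8
8 → 9
9 → 12
12 → 18
9 → 17
17 → 14
14 → 6
14 → 11
11 → 13
13 → 2
2 → 15
13 → 10
14 → 16
7 → 5

Visit order: 7, 3, 1, 4, 8, 9, 12, 18, 17, 14, 6, 11, 13, 2, 15, 10, 16, 5

2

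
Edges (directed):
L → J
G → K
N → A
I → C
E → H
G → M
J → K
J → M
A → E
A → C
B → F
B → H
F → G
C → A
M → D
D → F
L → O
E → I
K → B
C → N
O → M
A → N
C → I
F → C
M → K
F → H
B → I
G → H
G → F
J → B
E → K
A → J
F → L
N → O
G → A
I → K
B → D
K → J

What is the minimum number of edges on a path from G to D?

Level 0: G
Level 1: A, F, H, K, M
Level 2: B, C, D, E, J, L, N
Level 3: I, O
D first appears at level 2.

2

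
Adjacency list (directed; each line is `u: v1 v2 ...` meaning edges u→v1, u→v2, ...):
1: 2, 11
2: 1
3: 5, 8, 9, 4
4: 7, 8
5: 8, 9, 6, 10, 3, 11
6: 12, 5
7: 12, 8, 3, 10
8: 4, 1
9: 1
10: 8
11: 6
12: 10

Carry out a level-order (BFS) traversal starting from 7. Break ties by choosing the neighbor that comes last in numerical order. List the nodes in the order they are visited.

7 12 10 8 3 4 1 9 5 11 2 6

Visit 7; enqueue 12, 10, 8, 3 → queue [12, 10, 8, 3]
Visit 12 → queue [10, 8, 3]
Visit 10 → queue [8, 3]
Visit 8; enqueue 4, 1 → queue [3, 4, 1]
Visit 3; enqueue 9, 5 → queue [4, 1, 9, 5]
Visit 4 → queue [1, 9, 5]
Visit 1; enqueue 11, 2 → queue [9, 5, 11, 2]
Visit 9 → queue [5, 11, 2]
Visit 5; enqueue 6 → queue [11, 2, 6]
Visit 11 → queue [2, 6]
Visit 2 → queue [6]
Visit 6 → queue []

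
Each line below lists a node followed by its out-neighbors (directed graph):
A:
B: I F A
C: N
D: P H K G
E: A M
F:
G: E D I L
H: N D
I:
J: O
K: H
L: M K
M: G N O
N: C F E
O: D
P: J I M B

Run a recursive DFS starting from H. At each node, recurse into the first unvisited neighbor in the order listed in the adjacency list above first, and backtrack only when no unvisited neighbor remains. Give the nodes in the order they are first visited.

Visit H
H → N
N → C
N → F
N → E
E → A
E → M
M → G
G → D
D → P
P → J
J → O
P → I
P → B
D → K
G → L

H N C F E A M G D P J O I B K L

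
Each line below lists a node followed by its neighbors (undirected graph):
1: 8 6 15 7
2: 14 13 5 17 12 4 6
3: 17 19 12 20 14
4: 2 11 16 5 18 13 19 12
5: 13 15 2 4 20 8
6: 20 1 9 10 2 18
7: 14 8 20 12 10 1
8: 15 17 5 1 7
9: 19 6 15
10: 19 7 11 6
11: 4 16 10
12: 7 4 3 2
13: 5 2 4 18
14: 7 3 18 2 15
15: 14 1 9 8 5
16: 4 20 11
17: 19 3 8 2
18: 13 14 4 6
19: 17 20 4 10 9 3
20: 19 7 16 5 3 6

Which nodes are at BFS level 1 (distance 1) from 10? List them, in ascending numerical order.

6, 7, 11, 19

Level 0: 10
Level 1: 6, 7, 11, 19
Level 2: 1, 2, 3, 4, 8, 9, 12, 14, 16, 17, 18, 20
Level 3: 5, 13, 15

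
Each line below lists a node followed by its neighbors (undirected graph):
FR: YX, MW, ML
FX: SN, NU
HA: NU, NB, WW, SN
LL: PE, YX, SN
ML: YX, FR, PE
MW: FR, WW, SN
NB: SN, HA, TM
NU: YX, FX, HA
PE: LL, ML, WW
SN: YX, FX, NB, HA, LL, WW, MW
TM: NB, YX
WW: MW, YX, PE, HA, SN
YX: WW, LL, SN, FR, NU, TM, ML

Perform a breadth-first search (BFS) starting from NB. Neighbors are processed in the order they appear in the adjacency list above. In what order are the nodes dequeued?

NB → SN → HA → TM → YX → FX → LL → WW → MW → NU → FR → ML → PE

Visit NB; enqueue SN, HA, TM → queue [SN, HA, TM]
Visit SN; enqueue YX, FX, LL, WW, MW → queue [HA, TM, YX, FX, LL, WW, MW]
Visit HA; enqueue NU → queue [TM, YX, FX, LL, WW, MW, NU]
Visit TM → queue [YX, FX, LL, WW, MW, NU]
Visit YX; enqueue FR, ML → queue [FX, LL, WW, MW, NU, FR, ML]
Visit FX → queue [LL, WW, MW, NU, FR, ML]
Visit LL; enqueue PE → queue [WW, MW, NU, FR, ML, PE]
Visit WW → queue [MW, NU, FR, ML, PE]
Visit MW → queue [NU, FR, ML, PE]
Visit NU → queue [FR, ML, PE]
Visit FR → queue [ML, PE]
Visit ML → queue [PE]
Visit PE → queue []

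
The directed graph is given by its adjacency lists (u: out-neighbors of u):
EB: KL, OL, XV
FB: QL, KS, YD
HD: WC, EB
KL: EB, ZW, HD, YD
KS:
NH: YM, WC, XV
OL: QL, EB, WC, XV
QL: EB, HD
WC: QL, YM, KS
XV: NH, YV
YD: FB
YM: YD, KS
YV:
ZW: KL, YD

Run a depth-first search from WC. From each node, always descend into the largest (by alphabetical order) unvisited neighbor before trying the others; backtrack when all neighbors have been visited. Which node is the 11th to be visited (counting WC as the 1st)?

Visit WC
WC → YM
YM → YD
YD → FB
FB → QL
QL → HD
HD → EB
EB → XV
XV → YV
XV → NH
EB → OL
EB → KL
KL → ZW
FB → KS

Visit order: WC, YM, YD, FB, QL, HD, EB, XV, YV, NH, OL, KL, ZW, KS

OL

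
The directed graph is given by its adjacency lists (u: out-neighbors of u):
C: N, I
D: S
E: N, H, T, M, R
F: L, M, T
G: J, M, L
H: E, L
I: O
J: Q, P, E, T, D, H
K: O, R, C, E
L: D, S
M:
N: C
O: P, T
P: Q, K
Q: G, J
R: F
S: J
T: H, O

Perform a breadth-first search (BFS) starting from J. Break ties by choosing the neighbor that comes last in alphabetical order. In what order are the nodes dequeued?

Visit J; enqueue T, Q, P, H, E, D → queue [T, Q, P, H, E, D]
Visit T; enqueue O → queue [Q, P, H, E, D, O]
Visit Q; enqueue G → queue [P, H, E, D, O, G]
Visit P; enqueue K → queue [H, E, D, O, G, K]
Visit H; enqueue L → queue [E, D, O, G, K, L]
Visit E; enqueue R, N, M → queue [D, O, G, K, L, R, N, M]
Visit D; enqueue S → queue [O, G, K, L, R, N, M, S]
Visit O → queue [G, K, L, R, N, M, S]
Visit G → queue [K, L, R, N, M, S]
Visit K; enqueue C → queue [L, R, N, M, S, C]
Visit L → queue [R, N, M, S, C]
Visit R; enqueue F → queue [N, M, S, C, F]
Visit N → queue [M, S, C, F]
Visit M → queue [S, C, F]
Visit S → queue [C, F]
Visit C; enqueue I → queue [F, I]
Visit F → queue [I]
Visit I → queue []

J, T, Q, P, H, E, D, O, G, K, L, R, N, M, S, C, F, I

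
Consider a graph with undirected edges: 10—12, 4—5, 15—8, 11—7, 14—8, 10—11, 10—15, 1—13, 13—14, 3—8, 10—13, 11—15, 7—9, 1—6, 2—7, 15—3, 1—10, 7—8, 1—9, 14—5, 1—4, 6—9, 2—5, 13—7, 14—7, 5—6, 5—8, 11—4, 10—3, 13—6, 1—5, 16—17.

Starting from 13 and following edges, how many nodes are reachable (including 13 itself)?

15

BFS from 13 visits: 13, 14, 10, 7, 6, 1, 8, 5, 15, 12, 11, 3, 9, 2, 4
Reachable nodes: 15 of 17 total.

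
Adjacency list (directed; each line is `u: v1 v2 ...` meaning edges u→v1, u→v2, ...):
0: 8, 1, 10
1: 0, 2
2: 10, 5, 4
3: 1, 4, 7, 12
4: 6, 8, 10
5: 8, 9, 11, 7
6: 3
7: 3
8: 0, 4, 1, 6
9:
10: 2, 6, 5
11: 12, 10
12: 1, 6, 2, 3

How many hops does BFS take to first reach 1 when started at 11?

Level 0: 11
Level 1: 10, 12
Level 2: 1, 2, 3, 5, 6
Level 3: 0, 4, 7, 8, 9
1 first appears at level 2.

2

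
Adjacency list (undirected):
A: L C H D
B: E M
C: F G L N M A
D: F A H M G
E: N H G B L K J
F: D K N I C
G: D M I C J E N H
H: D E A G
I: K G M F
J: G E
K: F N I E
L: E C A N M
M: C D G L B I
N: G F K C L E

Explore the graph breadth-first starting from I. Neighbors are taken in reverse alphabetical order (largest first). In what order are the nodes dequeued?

I M K G F L D C B N E J H A

Visit I; enqueue M, K, G, F → queue [M, K, G, F]
Visit M; enqueue L, D, C, B → queue [K, G, F, L, D, C, B]
Visit K; enqueue N, E → queue [G, F, L, D, C, B, N, E]
Visit G; enqueue J, H → queue [F, L, D, C, B, N, E, J, H]
Visit F → queue [L, D, C, B, N, E, J, H]
Visit L; enqueue A → queue [D, C, B, N, E, J, H, A]
Visit D → queue [C, B, N, E, J, H, A]
Visit C → queue [B, N, E, J, H, A]
Visit B → queue [N, E, J, H, A]
Visit N → queue [E, J, H, A]
Visit E → queue [J, H, A]
Visit J → queue [H, A]
Visit H → queue [A]
Visit A → queue []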